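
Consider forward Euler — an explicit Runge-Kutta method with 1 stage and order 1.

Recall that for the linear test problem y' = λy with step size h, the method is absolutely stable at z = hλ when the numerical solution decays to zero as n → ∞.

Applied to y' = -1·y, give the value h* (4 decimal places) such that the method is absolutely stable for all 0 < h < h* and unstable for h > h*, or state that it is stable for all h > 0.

Set f=λy, z=hλ:
  order 1, 1-stage ⇒ R(z)=1+z
  (e.g. R(-1.04)=-0.04000, |R|=0.04000)

Boundary: |R(x)|=1, x<0.
x=-1.04: |R|=0.0400
|R(-2.31)|=1.3100 |R(-2.22)|=1.2200 |R(-1.07)|=0.0700
Bisect:
  x_lo=-2.5253 |R|=1.5253  x_hi=-0.1153 |R|=0.8847
  mid=-1.32027 |R|=0.32027 →hi
  mid=-1.92276 |R|=0.92276 →hi
  mid=-2.22400 |R|=1.22400 →lo
  mid=-2.07338 |R|=1.07338 →lo
  mid=-1.99807 |R|=0.99807 →hi
  mid=-2.03573 |R|=1.03573 →lo
  mid=-2.01690 |R|=1.01690 →lo
  mid=-2.00748 |R|=1.00748 →lo
  mid=-2.00278 |R|=1.00278 →lo
  mid=-2.00042 |R|=1.00042 →lo
  ...
  [-2.00013,-1.99998] ⇒ x*=-2.0000
So |R|<1 on (-2.0000, 0).

(-2.0000,0); λ=-1 ⇒ h* = 2.0000.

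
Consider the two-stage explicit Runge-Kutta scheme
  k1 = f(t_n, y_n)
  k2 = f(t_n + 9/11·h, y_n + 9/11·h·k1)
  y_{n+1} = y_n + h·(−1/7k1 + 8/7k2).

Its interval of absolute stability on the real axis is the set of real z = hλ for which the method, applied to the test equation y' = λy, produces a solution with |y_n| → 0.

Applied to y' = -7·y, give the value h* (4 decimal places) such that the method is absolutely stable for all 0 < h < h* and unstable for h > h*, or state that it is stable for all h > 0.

(-1.0694,0); λ=-7 ⇒ h* = (77/72)/7 = 0.1528.

On y'=λy, z=hλ:
  k1=λy_n ⇒ h·k1=z·y_n;  k2=λ(1+9/11z)y_n ⇒ h·k2=z(1+9/11z)y_n
  y_{n+1}/y_n = 1 − 1/7z + 8/7z(1+9/11z) = 1 + z + 72/77z²
  R(z) = 1 + z + 72/77z².

Need |R(x)|<1, x<0.
x=-0.96: |R|=0.9018
R=1: x+72/77x²=0 ⇒ x=−77/72=-1.0694; min R=1−1/(4·72/77)=0.7326>−1
Confirm numerically:
  x=-0.921: |R|=0.87216 <1
  x=-0.874: |R|=0.84027 <1
  x=-0.627: |R|=0.74060 <1
  x=-1.125: |R|=1.05844 >1
  x=-1.090: |R|=1.02095 >1
Interval (-1.0694, 0).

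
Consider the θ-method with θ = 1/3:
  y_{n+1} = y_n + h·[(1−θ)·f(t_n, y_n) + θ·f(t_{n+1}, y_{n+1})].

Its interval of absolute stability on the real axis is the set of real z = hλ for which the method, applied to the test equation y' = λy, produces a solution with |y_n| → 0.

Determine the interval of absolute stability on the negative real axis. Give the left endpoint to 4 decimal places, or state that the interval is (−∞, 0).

Set f=λy, z=hλ:
  y_{n+1} = y_n + z·[2/3·y_n + 1/3·y_{n+1}] ⇒ (1 − 1/3z)y_{n+1} = (1 + 2/3z)y_n
  ⇒ R(z) = (1 + 2/3z)/(1 − 1/3z).

Solve |R(x)|<1 on ℝ⁻.
x=-1.01: |R|=0.2444
R=−1: 1+2/3x = −1+1/3x ⇒ -1/3x=2 ⇒ x=2/(-1/3)=-6.0000
Confirm numerically:
  x=-3.440: |R|=0.60248 <1
  x=-3.348: |R|=0.58223 <1
  x=-3.148: |R|=0.53611 <1
  x=-2.962: |R|=0.49044 <1
  x=-6.584: |R|=1.06093 >1
  x=-6.494: |R|=1.05203 >1
So |R|<1 on (-6.0000, 0).

z∈(-6.0000,0).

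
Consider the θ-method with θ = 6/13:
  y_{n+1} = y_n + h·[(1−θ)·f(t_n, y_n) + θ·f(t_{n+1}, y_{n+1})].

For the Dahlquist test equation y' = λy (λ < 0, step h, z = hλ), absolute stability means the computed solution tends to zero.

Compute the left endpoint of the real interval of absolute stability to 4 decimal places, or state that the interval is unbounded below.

With y'=λy (z=hλ):
  y_{n+1} = y_n + z·[7/13·y_n + 6/13·y_{n+1}] ⇒ (1 − 6/13z)y_{n+1} = (1 + 7/13z)y_n
  R(z) = (1 + 7/13z)/(1 − 6/13z).

Need |R(x)|<1, x<0.
x=-1.12: |R|=0.2617
R=−1: 1+7/13x = −1+6/13x ⇒ -1/13x=2 ⇒ x=2/(-1/13)=-26.0000
Confirm numerically:
  x=-24.879: |R|=0.99309 <1
  x=-21.369: |R|=0.96721 <1
  x=-20.424: |R|=0.95886 <1
  x=-19.062: |R|=0.94553 <1
  x=-26.263: |R|=1.00154 >1
  x=-26.152: |R|=1.00089 >1
Stable set (-26.0000, 0).

z* = -26.0000.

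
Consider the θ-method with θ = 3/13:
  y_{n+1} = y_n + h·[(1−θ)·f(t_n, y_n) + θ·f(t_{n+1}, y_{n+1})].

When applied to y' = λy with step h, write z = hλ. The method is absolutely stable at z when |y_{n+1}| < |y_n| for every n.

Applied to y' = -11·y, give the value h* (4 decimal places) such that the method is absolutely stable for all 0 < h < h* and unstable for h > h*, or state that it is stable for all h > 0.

With y'=λy (z=hλ):
  y_{n+1} = y_n + z·[10/13·y_n + 3/13·y_{n+1}] ⇒ (1 − 3/13z)y_{n+1} = (1 + 10/13z)y_n
  so R(z) = (1 + 10/13z)/(1 − 3/13z).

Boundary: |R(x)|=1, x<0.
x=-0.74: |R|=0.3679
R=−1: 1+10/13x = −1+3/13x ⇒ -7/13x=2 ⇒ x=2/(-7/13)=-3.7143
Confirm numerically:
  x=-3.354: |R|=0.89064 <1
  x=-3.164: |R|=0.82874 <1
  x=-2.406: |R|=0.54704 <1
  x=-2.113: |R|=0.42039 <1
  x=-4.258: |R|=1.14767 >1
  x=-4.099: |R|=1.10646 >1
Stable set (-3.7143, 0).

(-3.7143,0); λ=-11 ⇒ h* = (26/7)/11 = 0.3377.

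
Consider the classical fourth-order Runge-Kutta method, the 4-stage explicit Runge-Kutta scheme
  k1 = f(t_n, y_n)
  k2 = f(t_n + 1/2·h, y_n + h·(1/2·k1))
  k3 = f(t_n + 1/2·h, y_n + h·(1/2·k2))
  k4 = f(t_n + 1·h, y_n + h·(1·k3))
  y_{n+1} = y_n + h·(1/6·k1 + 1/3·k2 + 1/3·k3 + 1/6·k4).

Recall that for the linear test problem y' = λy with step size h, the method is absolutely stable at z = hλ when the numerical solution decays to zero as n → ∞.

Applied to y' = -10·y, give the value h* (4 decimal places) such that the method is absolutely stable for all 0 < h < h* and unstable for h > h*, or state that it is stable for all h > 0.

Test eqn y'=λy, z=hλ:
  order 4, 4-stage ⇒ R(z)=1+z+z^2/2+z^3/6+z^4/24
  (e.g. R(-1.48)=0.27481, |R|=0.27481)

Find x<0 with |R(x)|<1.
x=-1.48: |R|=0.2748
|R(-2.6)|=0.7547 |R(-1.96)|=0.3208 |R(-1.17)|=0.3256
Bisect:
  x_lo=-3.4338 |R|=2.5064  x_hi=-0.3031 |R|=0.7386
  mid=-1.86842 |R|=0.29776 →hi
  mid=-2.65110 |R|=0.81582 →hi
  mid=-3.04243 |R|=1.46214 →lo
  mid=-2.84677 |R|=1.09670 →lo
  mid=-2.74893 |R|=0.94655 →hi
  mid=-2.79785 |R|=1.01909 →lo
  mid=-2.77339 |R|=0.98220 →hi
  mid=-2.78562 |R|=1.00049 →lo
  mid=-2.77950 |R|=0.99131 →hi
  mid=-2.78256 |R|=0.99589 →hi
  ...
  [-2.78543,-2.78524] ⇒ x*=-2.7853
Stable set (-2.7853, 0).

(-2.7853,0); λ=-10 ⇒ h* = 0.2785.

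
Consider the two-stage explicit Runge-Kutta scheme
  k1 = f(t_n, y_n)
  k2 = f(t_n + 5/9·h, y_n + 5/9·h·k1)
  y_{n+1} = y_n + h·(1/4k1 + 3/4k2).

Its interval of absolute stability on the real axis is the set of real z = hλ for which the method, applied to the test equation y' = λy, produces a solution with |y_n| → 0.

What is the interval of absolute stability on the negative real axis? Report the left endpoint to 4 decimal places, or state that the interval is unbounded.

z∈(-2.4000,0).

On y'=λy, z=hλ:
  k1=λy_n ⇒ h·k1=z·y_n;  k2=λ(1+5/9z)y_n ⇒ h·k2=z(1+5/9z)y_n
  y_{n+1}/y_n = 1 + 1/4z + 3/4z(1+5/9z) = 1 + z + 5/12z²
  ⇒ R(z) = 1 + z + 5/12z².

Boundary: |R(x)|=1, x<0.
x=-1.76: |R|=0.5307
R=1: x+5/12x²=0 ⇒ x=−12/5=-2.4000; min R=1−1/(4·5/12)=0.4000>−1
Confirm numerically:
  x=-2.207: |R|=0.82252 <1
  x=-2.097: |R|=0.73525 <1
  x=-1.647: |R|=0.48325 <1
  x=-1.411: |R|=0.41855 <1
  x=-2.744: |R|=1.39331 >1
  x=-2.682: |R|=1.31513 >1
  x=-2.638: |R|=1.26160 >1
Interval (-2.4000, 0).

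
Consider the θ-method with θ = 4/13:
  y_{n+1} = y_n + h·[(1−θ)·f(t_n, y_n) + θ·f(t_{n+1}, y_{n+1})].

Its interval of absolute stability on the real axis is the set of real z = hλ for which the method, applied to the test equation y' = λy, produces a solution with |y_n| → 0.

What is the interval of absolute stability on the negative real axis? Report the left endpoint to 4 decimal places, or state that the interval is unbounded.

With y'=λy (z=hλ):
  y_{n+1} = y_n + z·[9/13·y_n + 4/13·y_{n+1}] ⇒ (1 − 4/13z)y_{n+1} = (1 + 9/13z)y_n
  R(z) = (1 + 9/13z)/(1 − 4/13z).

Solve |R(x)|<1 on ℝ⁻.
x=-1: |R|=0.2353
R=−1: 1+9/13x = −1+4/13x ⇒ -5/13x=2 ⇒ x=2/(-5/13)=-5.2000
Confirm numerically:
  x=-4.230: |R|=0.83790 <1
  x=-4.166: |R|=0.82571 <1
  x=-3.865: |R|=0.76546 <1
  x=-2.183: |R|=0.30586 <1
  x=-5.587: |R|=1.05474 >1
  x=-5.522: |R|=1.04588 >1
  x=-5.256: |R|=1.00823 >1
Stable set (-5.2000, 0).

(-5.2000, 0).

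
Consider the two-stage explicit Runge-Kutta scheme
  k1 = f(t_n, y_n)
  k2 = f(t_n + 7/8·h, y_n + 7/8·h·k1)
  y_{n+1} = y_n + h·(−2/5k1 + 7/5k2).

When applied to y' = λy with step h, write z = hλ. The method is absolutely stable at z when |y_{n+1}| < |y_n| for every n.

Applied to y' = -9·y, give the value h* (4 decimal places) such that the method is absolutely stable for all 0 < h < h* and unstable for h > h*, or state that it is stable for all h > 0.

Set f=λy, z=hλ:
  k1=λy_n ⇒ h·k1=z·y_n;  k2=λ(1+7/8z)y_n ⇒ h·k2=z(1+7/8z)y_n
  y_{n+1}/y_n = 1 − 2/5z + 7/5z(1+7/8z) = 1 + z + 49/40z²
  so R(z) = 1 + z + 49/40z².

Boundary: |R(x)|=1, x<0.
x=-0.41: |R|=0.7959
R=1: x+49/40x²=0 ⇒ x=−40/49=-0.8163; min R=1−1/(4·49/40)=0.7959>−1
Confirm numerically:
  x=-0.738: |R|=0.92919 <1
  x=-0.712: |R|=0.90901 <1
  x=-0.512: |R|=0.80913 <1
  x=-1.184: |R|=1.53327 >1
  x=-0.973: |R|=1.18674 >1
  x=-0.946: |R|=1.15027 >1
So |R|<1 on (-0.8163, 0).

(-0.8163,0); λ=-9 ⇒ h* = (40/49)/9 = 0.0907.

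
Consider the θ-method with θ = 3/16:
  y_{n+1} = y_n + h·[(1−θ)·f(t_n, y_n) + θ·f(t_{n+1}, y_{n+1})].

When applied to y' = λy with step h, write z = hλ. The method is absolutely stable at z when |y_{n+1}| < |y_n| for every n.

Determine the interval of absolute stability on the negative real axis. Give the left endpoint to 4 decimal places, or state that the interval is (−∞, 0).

With y'=λy (z=hλ):
  y_{n+1} = y_n + z·[13/16·y_n + 3/16·y_{n+1}] ⇒ (1 − 3/16z)y_{n+1} = (1 + 13/16z)y_n
  R(z) = (1 + 13/16z)/(1 − 3/16z).

Solve |R(x)|<1 on ℝ⁻.
x=-1.58: |R|=0.2189
R=−1: 1+13/16x = −1+3/16x ⇒ -5/8x=2 ⇒ x=2/(-5/8)=-3.2000
Confirm numerically:
  x=-3.007: |R|=0.92286 <1
  x=-2.602: |R|=0.74880 <1
  x=-2.594: |R|=0.74519 <1
  x=-2.579: |R|=0.73838 <1
  x=-3.539: |R|=1.12736 >1
  x=-3.274: |R|=1.02866 >1
Stable set (-3.2000, 0).

z∈(-3.2000,0).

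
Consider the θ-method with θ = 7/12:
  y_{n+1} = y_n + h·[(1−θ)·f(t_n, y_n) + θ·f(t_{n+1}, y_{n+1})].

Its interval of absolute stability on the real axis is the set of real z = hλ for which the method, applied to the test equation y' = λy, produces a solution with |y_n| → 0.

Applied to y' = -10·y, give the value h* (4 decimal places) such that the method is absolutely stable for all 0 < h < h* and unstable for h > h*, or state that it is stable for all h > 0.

(−∞, 0) — no finite endpoint. Any h>0 works for λ=-10.

Test eqn y'=λy, z=hλ:
  y_{n+1} = y_n + z·[5/12·y_n + 7/12·y_{n+1}] ⇒ (1 − 7/12z)y_{n+1} = (1 + 5/12z)y_n
  so R(z) = (1 + 5/12z)/(1 − 7/12z).

Solve |R(x)|<1 on ℝ⁻.
x=-0.41: |R|=0.6691
x=-2: |R|=0.0769
x=-10: |R|=0.4634
x=-100: |R|=0.6854
θ=7/12≥1/2 ⇒ |1+5/12x|<|1−7/12x| ∀x<0 ⇒ stable on all of ℝ⁻.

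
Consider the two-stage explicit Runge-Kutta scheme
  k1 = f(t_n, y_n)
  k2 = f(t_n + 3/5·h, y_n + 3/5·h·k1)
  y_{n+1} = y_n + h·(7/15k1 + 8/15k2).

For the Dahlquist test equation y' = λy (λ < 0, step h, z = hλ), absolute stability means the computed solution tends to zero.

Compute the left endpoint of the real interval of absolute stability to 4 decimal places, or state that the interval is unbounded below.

z* = -3.1250.

On y'=λy, z=hλ:
  k1=λy_n ⇒ h·k1=z·y_n;  k2=λ(1+3/5z)y_n ⇒ h·k2=z(1+3/5z)y_n
  y_{n+1}/y_n = 1 + 7/15z + 8/15z(1+3/5z) = 1 + z + 8/25z²
  R(z) = 1 + z + 8/25z².

Find x<0 with |R(x)|<1.
x=-0.74: |R|=0.4352
R=1: x+8/25x²=0 ⇒ x=−25/8=-3.1250; min R=1−1/(4·8/25)=0.2188>−1
Confirm numerically:
  x=-2.968: |R|=0.85089 <1
  x=-2.938: |R|=0.82419 <1
  x=-2.081: |R|=0.30478 <1
  x=-1.953: |R|=0.26755 <1
  x=-3.391: |R|=1.28864 >1
  x=-3.273: |R|=1.15501 >1
  x=-3.189: |R|=1.06531 >1
So |R|<1 on (-3.1250, 0).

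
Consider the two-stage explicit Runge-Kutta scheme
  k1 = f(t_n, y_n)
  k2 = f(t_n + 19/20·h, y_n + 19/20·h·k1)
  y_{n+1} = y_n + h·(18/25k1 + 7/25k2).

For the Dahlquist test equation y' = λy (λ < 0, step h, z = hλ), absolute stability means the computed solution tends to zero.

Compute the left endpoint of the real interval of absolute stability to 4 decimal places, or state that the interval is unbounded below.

z* = -3.7594.

With y'=λy (z=hλ):
  k1=λy_n ⇒ h·k1=z·y_n;  k2=λ(1+19/20z)y_n ⇒ h·k2=z(1+19/20z)y_n
  y_{n+1}/y_n = 1 + 18/25z + 7/25z(1+19/20z) = 1 + z + 133/500z²
  Hence R(z) = 1 + z + 133/500z².

Boundary: |R(x)|=1, x<0.
x=-0.94: |R|=0.2950
R=1: x+133/500x²=0 ⇒ x=−500/133=-3.7594; min R=1−1/(4·133/500)=0.0602>−1
Confirm numerically:
  x=-3.601: |R|=0.84828 <1
  x=-3.509: |R|=0.76628 <1
  x=-2.989: |R|=0.38748 <1
  x=-2.003: |R|=0.06419 <1
  x=-4.118: |R|=1.39281 >1
  x=-4.098: |R|=1.36910 >1
  x=-3.792: |R|=1.03288 >1
So |R|<1 on (-3.7594, 0).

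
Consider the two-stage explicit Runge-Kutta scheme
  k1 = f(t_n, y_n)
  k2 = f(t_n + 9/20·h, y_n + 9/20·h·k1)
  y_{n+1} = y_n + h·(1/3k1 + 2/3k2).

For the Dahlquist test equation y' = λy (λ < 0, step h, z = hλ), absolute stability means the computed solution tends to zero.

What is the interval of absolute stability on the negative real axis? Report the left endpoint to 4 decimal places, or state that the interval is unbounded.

Set f=λy, z=hλ:
  k1=λy_n ⇒ h·k1=z·y_n;  k2=λ(1+9/20z)y_n ⇒ h·k2=z(1+9/20z)y_n
  y_{n+1}/y_n = 1 + 1/3z + 2/3z(1+9/20z) = 1 + z + 3/10z²
  Hence R(z) = 1 + z + 3/10z².

Need |R(x)|<1, x<0.
x=-0.83: |R|=0.3767
R=1: x+3/10x²=0 ⇒ x=−10/3=-3.3333; min R=1−1/(4·3/10)=0.1667>−1
Confirm numerically:
  x=-3.250: |R|=0.91875 <1
  x=-2.996: |R|=0.69680 <1
  x=-2.162: |R|=0.24027 <1
  x=-3.710: |R|=1.41923 >1
  x=-3.609: |R|=1.29846 >1
So |R|<1 on (-3.3333, 0).

(-3.3333, 0).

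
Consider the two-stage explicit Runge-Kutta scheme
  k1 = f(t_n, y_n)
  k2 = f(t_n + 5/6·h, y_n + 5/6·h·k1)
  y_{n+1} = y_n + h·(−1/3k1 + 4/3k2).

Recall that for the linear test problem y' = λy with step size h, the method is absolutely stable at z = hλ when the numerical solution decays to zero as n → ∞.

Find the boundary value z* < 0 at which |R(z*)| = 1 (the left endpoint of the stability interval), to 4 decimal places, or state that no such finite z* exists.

z* = -0.9000.

On y'=λy, z=hλ:
  k1=λy_n ⇒ h·k1=z·y_n;  k2=λ(1+5/6z)y_n ⇒ h·k2=z(1+5/6z)y_n
  y_{n+1}/y_n = 1 − 1/3z + 4/3z(1+5/6z) = 1 + z + 10/9z²
  ⇒ R(z) = 1 + z + 10/9z².

Find x<0 with |R(x)|<1.
x=-1.52: |R|=2.0471
R=1: x+10/9x²=0 ⇒ x=−9/10=-0.9000; min R=1−1/(4·10/9)=0.7750>−1
Confirm numerically:
  x=-0.796: |R|=0.90802 <1
  x=-0.722: |R|=0.85720 <1
  x=-0.494: |R|=0.77715 <1
  x=-1.355: |R|=1.68503 >1
  x=-1.104: |R|=1.25024 >1
So |R|<1 on (-0.9000, 0).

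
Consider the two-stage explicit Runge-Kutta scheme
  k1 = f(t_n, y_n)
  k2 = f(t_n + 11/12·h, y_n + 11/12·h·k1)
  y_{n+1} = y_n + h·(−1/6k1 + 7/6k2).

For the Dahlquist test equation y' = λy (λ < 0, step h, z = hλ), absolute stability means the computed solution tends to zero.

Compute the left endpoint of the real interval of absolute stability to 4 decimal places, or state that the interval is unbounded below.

z* = -0.9351.

On y'=λy, z=hλ:
  k1=λy_n ⇒ h·k1=z·y_n;  k2=λ(1+11/12z)y_n ⇒ h·k2=z(1+11/12z)y_n
  y_{n+1}/y_n = 1 − 1/6z + 7/6z(1+11/12z) = 1 + z + 77/72z²
  Hence R(z) = 1 + z + 77/72z².

Solve |R(x)|<1 on ℝ⁻.
x=-1.28: |R|=1.4722
R=1: x+77/72x²=0 ⇒ x=−72/77=-0.9351; min R=1−1/(4·77/72)=0.7662>−1
Confirm numerically:
  x=-0.907: |R|=0.97278 <1
  x=-0.661: |R|=0.80626 <1
  x=-0.395: |R|=0.77186 <1
  x=-1.479: |R|=1.86035 >1
  x=-1.446: |R|=1.79012 >1
  x=-1.344: |R|=1.58778 >1
Interval (-0.9351, 0).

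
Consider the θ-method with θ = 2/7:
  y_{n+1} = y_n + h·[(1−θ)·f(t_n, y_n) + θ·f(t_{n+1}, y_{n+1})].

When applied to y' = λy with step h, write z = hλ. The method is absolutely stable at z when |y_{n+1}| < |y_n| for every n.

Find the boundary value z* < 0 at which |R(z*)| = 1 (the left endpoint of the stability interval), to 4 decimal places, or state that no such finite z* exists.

On y'=λy, z=hλ:
  y_{n+1} = y_n + z·[5/7·y_n + 2/7·y_{n+1}] ⇒ (1 − 2/7z)y_{n+1} = (1 + 5/7z)y_n
  ⇒ R(z) = (1 + 5/7z)/(1 − 2/7z).

Solve |R(x)|<1 on ℝ⁻.
x=-1.28: |R|=0.0628
R=−1: 1+5/7x = −1+2/7x ⇒ -3/7x=2 ⇒ x=2/(-3/7)=-4.6667
Confirm numerically:
  x=-4.454: |R|=0.95989 <1
  x=-4.358: |R|=0.94108 <1
  x=-3.125: |R|=0.65094 <1
  x=-2.943: |R|=0.59871 <1
  x=-5.181: |R|=1.08887 >1
  x=-5.164: |R|=1.08610 >1
  x=-4.874: |R|=1.03714 >1
So |R|<1 on (-4.6667, 0).

left endpoint -4.6667.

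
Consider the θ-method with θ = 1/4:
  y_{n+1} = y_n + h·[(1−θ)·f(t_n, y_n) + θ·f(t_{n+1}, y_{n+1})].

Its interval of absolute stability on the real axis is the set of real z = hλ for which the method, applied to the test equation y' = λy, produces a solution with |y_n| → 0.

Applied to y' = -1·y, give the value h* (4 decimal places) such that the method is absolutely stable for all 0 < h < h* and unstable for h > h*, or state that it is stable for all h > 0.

(-4.0000,0); λ=-1 ⇒ h* = (4)/1 = 4.0000.

On y'=λy, z=hλ:
  y_{n+1} = y_n + z·[3/4·y_n + 1/4·y_{n+1}] ⇒ (1 − 1/4z)y_{n+1} = (1 + 3/4z)y_n
  R(z) = (1 + 3/4z)/(1 − 1/4z).

Solve |R(x)|<1 on ℝ⁻.
x=-1.31: |R|=0.0132
R=−1: 1+3/4x = −1+1/4x ⇒ -1/2x=2 ⇒ x=2/(-1/2)=-4.0000
Confirm numerically:
  x=-3.756: |R|=0.93708 <1
  x=-2.066: |R|=0.36235 <1
  x=-1.857: |R|=0.26823 <1
  x=-1.730: |R|=0.20768 <1
  x=-4.369: |R|=1.08818 >1
  x=-4.228: |R|=1.05542 >1
  x=-4.121: |R|=1.02980 >1
So |R|<1 on (-4.0000, 0).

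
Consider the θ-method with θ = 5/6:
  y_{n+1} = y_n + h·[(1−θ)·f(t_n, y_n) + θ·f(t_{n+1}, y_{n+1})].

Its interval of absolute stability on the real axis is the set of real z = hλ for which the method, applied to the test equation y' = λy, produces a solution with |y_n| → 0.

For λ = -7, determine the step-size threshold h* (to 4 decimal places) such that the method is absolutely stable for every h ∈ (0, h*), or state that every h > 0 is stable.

Set f=λy, z=hλ:
  y_{n+1} = y_n + z·[1/6·y_n + 5/6·y_{n+1}] ⇒ (1 − 5/6z)y_{n+1} = (1 + 1/6z)y_n
  so R(z) = (1 + 1/6z)/(1 − 5/6z).

Solve |R(x)|<1 on ℝ⁻.
x=-1.2: |R|=0.4000
x=-2: |R|=0.2500
x=-10: |R|=0.0714
x=-100: |R|=0.1858
θ=5/6≥1/2 ⇒ |1+1/6x|<|1−5/6x| ∀x<0 ⇒ unbounded interval.

(−∞, 0) — no finite endpoint. Any h>0 works for λ=-7.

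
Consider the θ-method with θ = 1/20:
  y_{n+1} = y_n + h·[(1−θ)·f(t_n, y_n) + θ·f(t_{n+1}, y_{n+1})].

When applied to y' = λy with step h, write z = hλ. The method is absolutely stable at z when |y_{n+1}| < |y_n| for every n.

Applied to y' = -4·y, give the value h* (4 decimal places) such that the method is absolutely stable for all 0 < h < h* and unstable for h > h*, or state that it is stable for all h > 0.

(-2.2222,0); λ=-4 ⇒ h* = (20/9)/4 = 0.5556.

With y'=λy (z=hλ):
  y_{n+1} = y_n + z·[19/20·y_n + 1/20·y_{n+1}] ⇒ (1 − 1/20z)y_{n+1} = (1 + 19/20z)y_n
  so R(z) = (1 + 19/20z)/(1 − 1/20z).

Boundary: |R(x)|=1, x<0.
x=-0.39: |R|=0.6175
R=−1: 1+19/20x = −1+1/20x ⇒ -9/10x=2 ⇒ x=2/(-9/10)=-2.2222
Confirm numerically:
  x=-1.958: |R|=0.78340 <1
  x=-1.832: |R|=0.67827 <1
  x=-1.557: |R|=0.44454 <1
  x=-1.046: |R|=0.00599 <1
  x=-2.797: |R|=1.45383 >1
  x=-2.751: |R|=1.41836 >1
Stable set (-2.2222, 0).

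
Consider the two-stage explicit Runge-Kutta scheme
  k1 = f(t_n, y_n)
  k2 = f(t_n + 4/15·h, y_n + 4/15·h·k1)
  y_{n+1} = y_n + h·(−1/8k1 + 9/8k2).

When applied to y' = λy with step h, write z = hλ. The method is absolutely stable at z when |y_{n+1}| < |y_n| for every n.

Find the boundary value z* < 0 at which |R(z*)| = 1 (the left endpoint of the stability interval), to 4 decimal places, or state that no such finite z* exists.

left endpoint -3.3333.

Test eqn y'=λy, z=hλ:
  k1=λy_n ⇒ h·k1=z·y_n;  k2=λ(1+4/15z)y_n ⇒ h·k2=z(1+4/15z)y_n
  y_{n+1}/y_n = 1 − 1/8z + 9/8z(1+4/15z) = 1 + z + 3/10z²
  ⇒ R(z) = 1 + z + 3/10z².

Boundary: |R(x)|=1, x<0.
x=-1.15: |R|=0.2468
R=1: x+3/10x²=0 ⇒ x=−10/3=-3.3333; min R=1−1/(4·3/10)=0.1667>−1
Confirm numerically:
  x=-2.350: |R|=0.30675 <1
  x=-1.749: |R|=0.16870 <1
  x=-1.510: |R|=0.17403 <1
  x=-3.695: |R|=1.40091 >1
  x=-3.657: |R|=1.35509 >1
So |R|<1 on (-3.3333, 0).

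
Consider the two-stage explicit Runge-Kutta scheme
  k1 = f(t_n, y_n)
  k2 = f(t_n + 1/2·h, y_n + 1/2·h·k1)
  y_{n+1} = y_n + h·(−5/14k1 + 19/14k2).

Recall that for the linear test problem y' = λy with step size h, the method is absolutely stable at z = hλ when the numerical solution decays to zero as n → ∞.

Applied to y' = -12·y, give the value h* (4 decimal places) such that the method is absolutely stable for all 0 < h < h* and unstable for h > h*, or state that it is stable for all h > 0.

Set f=λy, z=hλ:
  k1=λy_n ⇒ h·k1=z·y_n;  k2=λ(1+1/2z)y_n ⇒ h·k2=z(1+1/2z)y_n
  y_{n+1}/y_n = 1 − 5/14z + 19/14z(1+1/2z) = 1 + z + 19/28z²
  so R(z) = 1 + z + 19/28z².

Need |R(x)|<1, x<0.
x=-1.06: |R|=0.7024
R=1: x+19/28x²=0 ⇒ x=−28/19=-1.4737; min R=1−1/(4·19/28)=0.6316>−1
Confirm numerically:
  x=-1.334: |R|=0.87356 <1
  x=-1.332: |R|=0.87194 <1
  x=-0.766: |R|=0.63216 <1
  x=-0.716: |R|=0.63187 <1
  x=-1.839: |R|=1.45587 >1
  x=-1.828: |R|=1.43950 >1
  x=-1.597: |R|=1.13363 >1
So |R|<1 on (-1.4737, 0).

(-1.4737,0); λ=-12 ⇒ h* = (28/19)/12 = 0.1228.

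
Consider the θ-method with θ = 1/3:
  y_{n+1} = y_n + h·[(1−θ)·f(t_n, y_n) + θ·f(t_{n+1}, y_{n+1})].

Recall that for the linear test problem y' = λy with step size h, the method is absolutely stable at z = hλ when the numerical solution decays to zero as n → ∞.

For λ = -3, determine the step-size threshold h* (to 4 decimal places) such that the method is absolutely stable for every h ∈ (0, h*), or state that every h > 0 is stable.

Set f=λy, z=hλ:
  y_{n+1} = y_n + z·[2/3·y_n + 1/3·y_{n+1}] ⇒ (1 − 1/3z)y_{n+1} = (1 + 2/3z)y_n
  ⇒ R(z) = (1 + 2/3z)/(1 − 1/3z).

Find x<0 with |R(x)|<1.
x=-1.55: |R|=0.0220
R=−1: 1+2/3x = −1+1/3x ⇒ -1/3x=2 ⇒ x=2/(-1/3)=-6.0000
Confirm numerically:
  x=-5.941: |R|=0.99340 <1
  x=-4.237: |R|=0.75639 <1
  x=-3.605: |R|=0.63740 <1
  x=-6.165: |R|=1.01800 >1
  x=-6.043: |R|=1.00476 >1
Interval (-6.0000, 0).

(-6.0000,0); λ=-3 ⇒ h* = (6)/3 = 2.0000.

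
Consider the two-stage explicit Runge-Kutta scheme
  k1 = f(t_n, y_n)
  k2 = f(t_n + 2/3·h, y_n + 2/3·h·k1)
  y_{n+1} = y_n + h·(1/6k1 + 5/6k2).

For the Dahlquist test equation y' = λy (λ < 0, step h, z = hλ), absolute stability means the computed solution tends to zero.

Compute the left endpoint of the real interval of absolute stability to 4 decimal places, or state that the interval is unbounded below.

left endpoint -1.8000.

With y'=λy (z=hλ):
  k1=λy_n ⇒ h·k1=z·y_n;  k2=λ(1+2/3z)y_n ⇒ h·k2=z(1+2/3z)y_n
  y_{n+1}/y_n = 1 + 1/6z + 5/6z(1+2/3z) = 1 + z + 5/9z²
  so R(z) = 1 + z + 5/9z².

Solve |R(x)|<1 on ℝ⁻.
x=-1.6: |R|=0.8222
R=1: x+5/9x²=0 ⇒ x=−9/5=-1.8000; min R=1−1/(4·5/9)=0.5500>−1
Confirm numerically:
  x=-1.657: |R|=0.86836 <1
  x=-1.520: |R|=0.76356 <1
  x=-0.943: |R|=0.55103 <1
  x=-0.761: |R|=0.56073 <1
  x=-2.129: |R|=1.38913 >1
  x=-1.986: |R|=1.20522 >1
  x=-1.851: |R|=1.05245 >1
Interval (-1.8000, 0).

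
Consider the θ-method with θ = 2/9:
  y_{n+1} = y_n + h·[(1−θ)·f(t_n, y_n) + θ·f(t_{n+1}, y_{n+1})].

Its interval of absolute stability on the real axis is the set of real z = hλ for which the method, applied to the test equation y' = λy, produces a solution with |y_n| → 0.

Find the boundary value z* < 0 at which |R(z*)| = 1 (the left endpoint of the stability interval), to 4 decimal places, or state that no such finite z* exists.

On y'=λy, z=hλ:
  y_{n+1} = y_n + z·[7/9·y_n + 2/9·y_{n+1}] ⇒ (1 − 2/9z)y_{n+1} = (1 + 7/9z)y_n
  Hence R(z) = (1 + 7/9z)/(1 − 2/9z).

Find x<0 with |R(x)|<1.
x=-1.71: |R|=0.2391
R=−1: 1+7/9x = −1+2/9x ⇒ -5/9x=2 ⇒ x=2/(-5/9)=-3.6000
Confirm numerically:
  x=-2.700: |R|=0.68750 <1
  x=-2.562: |R|=0.63254 <1
  x=-2.186: |R|=0.47128 <1
  x=-1.957: |R|=0.36387 <1
  x=-4.179: |R|=1.16678 >1
  x=-4.032: |R|=1.12658 >1
  x=-3.663: |R|=1.01929 >1
Interval (-3.6000, 0).

left endpoint -3.6000.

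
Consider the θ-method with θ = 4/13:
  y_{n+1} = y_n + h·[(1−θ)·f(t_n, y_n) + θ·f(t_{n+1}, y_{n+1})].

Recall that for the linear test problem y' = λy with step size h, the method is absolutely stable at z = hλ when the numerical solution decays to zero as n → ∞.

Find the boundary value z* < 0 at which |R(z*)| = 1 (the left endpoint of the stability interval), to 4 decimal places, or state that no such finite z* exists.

z* = -5.2000.

Set f=λy, z=hλ:
  y_{n+1} = y_n + z·[9/13·y_n + 4/13·y_{n+1}] ⇒ (1 − 4/13z)y_{n+1} = (1 + 9/13z)y_n
  ⇒ R(z) = (1 + 9/13z)/(1 − 4/13z).

Need |R(x)|<1, x<0.
x=-1.45: |R|=0.0027
R=−1: 1+9/13x = −1+4/13x ⇒ -5/13x=2 ⇒ x=2/(-5/13)=-5.2000
Confirm numerically:
  x=-4.139: |R|=0.82051 <1
  x=-3.610: |R|=0.71028 <1
  x=-2.422: |R|=0.38778 <1
  x=-5.375: |R|=1.02536 >1
  x=-5.326: |R|=1.01837 >1
So |R|<1 on (-5.2000, 0).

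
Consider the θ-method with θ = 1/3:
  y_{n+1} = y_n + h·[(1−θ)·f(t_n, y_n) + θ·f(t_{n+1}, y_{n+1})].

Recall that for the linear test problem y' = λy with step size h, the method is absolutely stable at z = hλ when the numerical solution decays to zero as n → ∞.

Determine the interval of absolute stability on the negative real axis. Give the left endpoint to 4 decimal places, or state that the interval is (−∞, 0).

On y'=λy, z=hλ:
  y_{n+1} = y_n + z·[2/3·y_n + 1/3·y_{n+1}] ⇒ (1 − 1/3z)y_{n+1} = (1 + 2/3z)y_n
  R(z) = (1 + 2/3z)/(1 − 1/3z).

Solve |R(x)|<1 on ℝ⁻.
x=-0.84: |R|=0.3437
R=−1: 1+2/3x = −1+1/3x ⇒ -1/3x=2 ⇒ x=2/(-1/3)=-6.0000
Confirm numerically:
  x=-5.908: |R|=0.98967 <1
  x=-4.452: |R|=0.79227 <1
  x=-4.268: |R|=0.76170 <1
  x=-6.428: |R|=1.04540 >1
  x=-6.249: |R|=1.02692 >1
Interval (-6.0000, 0).

(-6.0000, 0).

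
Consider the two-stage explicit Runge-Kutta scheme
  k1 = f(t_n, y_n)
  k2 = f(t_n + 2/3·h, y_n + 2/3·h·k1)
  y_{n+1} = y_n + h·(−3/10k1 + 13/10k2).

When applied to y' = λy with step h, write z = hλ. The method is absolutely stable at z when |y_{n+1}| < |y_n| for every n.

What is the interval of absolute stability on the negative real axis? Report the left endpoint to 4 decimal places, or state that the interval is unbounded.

z∈(-1.1538,0).

Set f=λy, z=hλ:
  k1=λy_n ⇒ h·k1=z·y_n;  k2=λ(1+2/3z)y_n ⇒ h·k2=z(1+2/3z)y_n
  y_{n+1}/y_n = 1 − 3/10z + 13/10z(1+2/3z) = 1 + z + 13/15z²
  so R(z) = 1 + z + 13/15z².

Find x<0 with |R(x)|<1.
x=-0.88: |R|=0.7911
R=1: x+13/15x²=0 ⇒ x=−15/13=-1.1538; min R=1−1/(4·13/15)=0.7115>−1
Confirm numerically:
  x=-0.757: |R|=0.73964 <1
  x=-0.741: |R|=0.73487 <1
  x=-0.625: |R|=0.71354 <1
  x=-1.665: |R|=1.73760 >1
  x=-1.553: |R|=1.53723 >1
  x=-1.513: |R|=1.47095 >1
Stable set (-1.1538, 0).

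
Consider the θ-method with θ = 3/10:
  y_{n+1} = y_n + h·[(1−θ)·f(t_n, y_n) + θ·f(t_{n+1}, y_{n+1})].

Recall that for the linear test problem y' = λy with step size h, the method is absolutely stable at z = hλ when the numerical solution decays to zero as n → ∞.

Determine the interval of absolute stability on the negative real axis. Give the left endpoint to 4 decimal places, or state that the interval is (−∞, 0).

(-5.0000, 0).

Set f=λy, z=hλ:
  y_{n+1} = y_n + z·[7/10·y_n + 3/10·y_{n+1}] ⇒ (1 − 3/10z)y_{n+1} = (1 + 7/10z)y_n
  Hence R(z) = (1 + 7/10z)/(1 − 3/10z).

Boundary: |R(x)|=1, x<0.
x=-0.79: |R|=0.3614
R=−1: 1+7/10x = −1+3/10x ⇒ -2/5x=2 ⇒ x=2/(-2/5)=-5.0000
Confirm numerically:
  x=-4.736: |R|=0.95638 <1
  x=-4.598: |R|=0.93242 <1
  x=-3.893: |R|=0.79575 <1
  x=-2.972: |R|=0.57116 <1
  x=-5.288: |R|=1.04454 >1
  x=-5.271: |R|=1.04199 >1
Interval (-5.0000, 0).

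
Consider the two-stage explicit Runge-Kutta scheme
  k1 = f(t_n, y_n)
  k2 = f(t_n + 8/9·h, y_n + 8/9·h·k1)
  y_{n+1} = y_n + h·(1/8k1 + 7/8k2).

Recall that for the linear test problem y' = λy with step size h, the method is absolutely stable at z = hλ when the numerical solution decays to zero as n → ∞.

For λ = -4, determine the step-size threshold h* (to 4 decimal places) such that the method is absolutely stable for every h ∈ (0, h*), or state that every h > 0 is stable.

(-1.2857,0); λ=-4 ⇒ h* = (9/7)/4 = 0.3214.

Test eqn y'=λy, z=hλ:
  k1=λy_n ⇒ h·k1=z·y_n;  k2=λ(1+8/9z)y_n ⇒ h·k2=z(1+8/9z)y_n
  y_{n+1}/y_n = 1 + 1/8z + 7/8z(1+8/9z) = 1 + z + 7/9z²
  so R(z) = 1 + z + 7/9z².

Solve |R(x)|<1 on ℝ⁻.
x=-0.98: |R|=0.7670
R=1: x+7/9x²=0 ⇒ x=−9/7=-1.2857; min R=1−1/(4·7/9)=0.6786>−1
Confirm numerically:
  x=-1.109: |R|=0.84757 <1
  x=-0.851: |R|=0.71227 <1
  x=-0.723: |R|=0.68357 <1
  x=-0.538: |R|=0.68712 <1
  x=-1.593: |R|=1.38073 >1
  x=-1.427: |R|=1.15681 >1
  x=-1.368: |R|=1.08755 >1
Interval (-1.2857, 0).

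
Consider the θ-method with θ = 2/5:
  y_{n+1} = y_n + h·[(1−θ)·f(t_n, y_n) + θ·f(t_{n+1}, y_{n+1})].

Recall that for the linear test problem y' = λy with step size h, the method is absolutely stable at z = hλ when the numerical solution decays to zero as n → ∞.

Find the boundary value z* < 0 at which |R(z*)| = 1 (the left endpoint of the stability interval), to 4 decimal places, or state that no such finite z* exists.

Set f=λy, z=hλ:
  y_{n+1} = y_n + z·[3/5·y_n + 2/5·y_{n+1}] ⇒ (1 − 2/5z)y_{n+1} = (1 + 3/5z)y_n
  ⇒ R(z) = (1 + 3/5z)/(1 − 2/5z).

Boundary: |R(x)|=1, x<0.
x=-1.19: |R|=0.1938
R=−1: 1+3/5x = −1+2/5x ⇒ -1/5x=2 ⇒ x=2/(-1/5)=-10.0000
Confirm numerically:
  x=-9.582: |R|=0.98270 <1
  x=-8.261: |R|=0.91920 <1
  x=-6.032: |R|=0.76746 <1
  x=-4.283: |R|=0.57858 <1
  x=-10.129: |R|=1.00511 >1
  x=-10.110: |R|=1.00436 >1
Stable set (-10.0000, 0).

z* = -10.0000.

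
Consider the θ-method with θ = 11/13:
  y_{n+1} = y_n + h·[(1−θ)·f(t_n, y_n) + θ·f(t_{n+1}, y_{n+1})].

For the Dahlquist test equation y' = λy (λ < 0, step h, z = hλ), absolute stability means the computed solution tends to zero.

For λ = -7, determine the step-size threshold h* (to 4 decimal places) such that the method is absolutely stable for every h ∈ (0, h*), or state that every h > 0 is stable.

(−∞, 0) — no finite endpoint. Any h>0 works for λ=-7.

With y'=λy (z=hλ):
  y_{n+1} = y_n + z·[2/13·y_n + 11/13·y_{n+1}] ⇒ (1 − 11/13z)y_{n+1} = (1 + 2/13z)y_n
  R(z) = (1 + 2/13z)/(1 − 11/13z).

Need |R(x)|<1, x<0.
x=-1.4: |R|=0.3592
x=-2: |R|=0.2571
x=-10: |R|=0.0569
x=-100: |R|=0.1680
θ=11/13≥1/2 ⇒ |1+2/13x|<|1−11/13x| ∀x<0 ⇒ interval (−∞,0).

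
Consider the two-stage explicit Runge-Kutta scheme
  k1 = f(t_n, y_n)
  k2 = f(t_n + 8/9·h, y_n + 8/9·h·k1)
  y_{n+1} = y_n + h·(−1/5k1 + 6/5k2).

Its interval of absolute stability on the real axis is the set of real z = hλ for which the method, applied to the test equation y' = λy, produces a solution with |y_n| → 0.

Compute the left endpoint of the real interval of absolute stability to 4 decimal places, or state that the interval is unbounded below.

Set f=λy, z=hλ:
  k1=λy_n ⇒ h·k1=z·y_n;  k2=λ(1+8/9z)y_n ⇒ h·k2=z(1+8/9z)y_n
  y_{n+1}/y_n = 1 − 1/5z + 6/5z(1+8/9z) = 1 + z + 16/15z²
  Hence R(z) = 1 + z + 16/15z².

Find x<0 with |R(x)|<1.
x=-0.82: |R|=0.8972
R=1: x+16/15x²=0 ⇒ x=−15/16=-0.9375; min R=1−1/(4·16/15)=0.7656>−1
Confirm numerically:
  x=-0.785: |R|=0.87231 <1
  x=-0.763: |R|=0.85798 <1
  x=-0.761: |R|=0.85673 <1
  x=-1.459: |R|=1.81159 >1
  x=-1.071: |R|=1.15251 >1
Stable set (-0.9375, 0).

left endpoint -0.9375.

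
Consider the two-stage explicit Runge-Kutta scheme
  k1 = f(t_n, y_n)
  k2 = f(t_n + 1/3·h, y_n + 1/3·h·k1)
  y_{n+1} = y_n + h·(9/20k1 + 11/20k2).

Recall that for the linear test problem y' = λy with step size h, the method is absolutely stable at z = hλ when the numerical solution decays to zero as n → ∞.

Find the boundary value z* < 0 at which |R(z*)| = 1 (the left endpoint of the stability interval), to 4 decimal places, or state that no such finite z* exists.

left endpoint -5.4545.

Test eqn y'=λy, z=hλ:
  k1=λy_n ⇒ h·k1=z·y_n;  k2=λ(1+1/3z)y_n ⇒ h·k2=z(1+1/3z)y_n
  y_{n+1}/y_n = 1 + 9/20z + 11/20z(1+1/3z) = 1 + z + 11/60z²
  so R(z) = 1 + z + 11/60z².

Solve |R(x)|<1 on ℝ⁻.
x=-1.41: |R|=0.0455
R=1: x+11/60x²=0 ⇒ x=−60/11=-5.4545; min R=1−1/(4·11/60)=-0.3636>−1
Confirm numerically:
  x=-3.747: |R|=0.17300 <1
  x=-2.877: |R|=0.35953 <1
  x=-2.527: |R|=0.35628 <1
  x=-5.898: |R|=1.47951 >1
  x=-5.734: |R|=1.29377 >1
  x=-5.657: |R|=1.20997 >1
Stable set (-5.4545, 0).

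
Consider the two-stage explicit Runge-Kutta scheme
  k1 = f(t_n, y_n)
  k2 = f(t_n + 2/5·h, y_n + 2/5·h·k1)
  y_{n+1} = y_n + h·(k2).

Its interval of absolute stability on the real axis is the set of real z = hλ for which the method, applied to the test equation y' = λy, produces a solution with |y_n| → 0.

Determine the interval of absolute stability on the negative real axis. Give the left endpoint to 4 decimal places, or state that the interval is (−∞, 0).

Test eqn y'=λy, z=hλ:
  k1=λy_n ⇒ h·k1=z·y_n;  k2=λ(1+2/5z)y_n ⇒ h·k2=z(1+2/5z)y_n
  y_{n+1}/y_n = 1 + z(1+2/5z) = 1 + z + 2/5z²
  ⇒ R(z) = 1 + z + 2/5z².

Solve |R(x)|<1 on ℝ⁻.
x=-1.23: |R|=0.3752
R=1: x+2/5x²=0 ⇒ x=−5/2=-2.5000; min R=1−1/(4·2/5)=0.3750>−1
Confirm numerically:
  x=-2.267: |R|=0.78872 <1
  x=-1.874: |R|=0.53075 <1
  x=-1.755: |R|=0.47701 <1
  x=-2.849: |R|=1.39772 >1
  x=-2.582: |R|=1.08469 >1
Stable set (-2.5000, 0).

z∈(-2.5000,0).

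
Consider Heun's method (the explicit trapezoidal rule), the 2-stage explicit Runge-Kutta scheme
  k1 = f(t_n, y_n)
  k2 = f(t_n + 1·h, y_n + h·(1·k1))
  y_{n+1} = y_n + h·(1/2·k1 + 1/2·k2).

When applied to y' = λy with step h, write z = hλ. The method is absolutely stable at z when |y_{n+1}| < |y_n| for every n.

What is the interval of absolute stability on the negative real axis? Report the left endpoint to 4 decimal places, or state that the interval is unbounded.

Test eqn y'=λy, z=hλ:
  order 2, 2-stage ⇒ R(z)=1+z+z^2/2
  (e.g. R(-1)=0.50000, |R|=0.50000)

Solve |R(x)|<1 on ℝ⁻.
x=-1: |R|=0.5000
|R(-2.12)|=1.1272 |R(-2.11)|=1.1160 |R(-2.06)|=1.0618
Bisect:
  x_lo=-2.5380 |R|=1.6827  x_hi=-0.3550 |R|=0.7080
  mid=-1.44650 |R|=0.59968 →hi
  mid=-1.99223 |R|=0.99227 →hi
  mid=-2.26510 |R|=1.30024 →lo
  mid=-2.12867 |R|=1.13695 →lo
  mid=-2.06045 |R|=1.06228 →lo
  mid=-2.02634 |R|=1.02669 →lo
  mid=-2.00929 |R|=1.00933 →lo
  ...
  [-2.00010,-1.99996] ⇒ x*=-2.0000
Stable set (-2.0000, 0).

z∈(-2.0000,0).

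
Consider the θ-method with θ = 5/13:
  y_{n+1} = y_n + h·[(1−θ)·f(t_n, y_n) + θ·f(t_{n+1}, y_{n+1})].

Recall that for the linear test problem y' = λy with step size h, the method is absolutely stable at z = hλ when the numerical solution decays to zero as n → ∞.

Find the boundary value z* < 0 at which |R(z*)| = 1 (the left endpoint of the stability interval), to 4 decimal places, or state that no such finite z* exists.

Test eqn y'=λy, z=hλ:
  y_{n+1} = y_n + z·[8/13·y_n + 5/13·y_{n+1}] ⇒ (1 − 5/13z)y_{n+1} = (1 + 8/13z)y_n
  Hence R(z) = (1 + 8/13z)/(1 − 5/13z).

Solve |R(x)|<1 on ℝ⁻.
x=-0.36: |R|=0.6838
R=−1: 1+8/13x = −1+5/13x ⇒ -3/13x=2 ⇒ x=2/(-3/13)=-8.6667
Confirm numerically:
  x=-8.205: |R|=0.97436 <1
  x=-5.027: |R|=0.71368 <1
  x=-4.650: |R|=0.66759 <1
  x=-9.148: |R|=1.02458 >1
  x=-9.108: |R|=1.02262 >1
  x=-8.853: |R|=1.00976 >1
Stable set (-8.6667, 0).

left endpoint -8.6667.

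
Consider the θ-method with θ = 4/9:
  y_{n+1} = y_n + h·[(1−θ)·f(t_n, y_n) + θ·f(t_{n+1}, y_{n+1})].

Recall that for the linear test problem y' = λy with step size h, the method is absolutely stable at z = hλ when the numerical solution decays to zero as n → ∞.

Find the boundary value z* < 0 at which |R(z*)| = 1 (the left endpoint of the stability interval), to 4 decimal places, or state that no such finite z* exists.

left endpoint -18.0000.

Test eqn y'=λy, z=hλ:
  y_{n+1} = y_n + z·[5/9·y_n + 4/9·y_{n+1}] ⇒ (1 − 4/9z)y_{n+1} = (1 + 5/9z)y_n
  ⇒ R(z) = (1 + 5/9z)/(1 − 4/9z).

Find x<0 with |R(x)|<1.
x=-0.83: |R|=0.3937
R=−1: 1+5/9x = −1+4/9x ⇒ -1/9x=2 ⇒ x=2/(-1/9)=-18.0000
Confirm numerically:
  x=-16.089: |R|=0.97395 <1
  x=-13.407: |R|=0.92666 <1
  x=-11.348: |R|=0.87770 <1
  x=-11.206: |R|=0.87377 <1
  x=-18.532: |R|=1.00640 >1
  x=-18.503: |R|=1.00606 >1
So |R|<1 on (-18.0000, 0).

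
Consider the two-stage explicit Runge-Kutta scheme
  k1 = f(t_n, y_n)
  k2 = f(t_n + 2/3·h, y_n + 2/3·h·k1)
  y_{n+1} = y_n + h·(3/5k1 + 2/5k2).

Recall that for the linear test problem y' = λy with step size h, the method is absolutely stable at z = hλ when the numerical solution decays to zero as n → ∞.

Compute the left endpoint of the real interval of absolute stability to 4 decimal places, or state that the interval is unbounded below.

With y'=λy (z=hλ):
  k1=λy_n ⇒ h·k1=z·y_n;  k2=λ(1+2/3z)y_n ⇒ h·k2=z(1+2/3z)y_n
  y_{n+1}/y_n = 1 + 3/5z + 2/5z(1+2/3z) = 1 + z + 4/15z²
  R(z) = 1 + z + 4/15z².

Solve |R(x)|<1 on ℝ⁻.
x=-1.08: |R|=0.2310
R=1: x+4/15x²=0 ⇒ x=−15/4=-3.7500; min R=1−1/(4·4/15)=0.0625>−1
Confirm numerically:
  x=-2.654: |R|=0.22432 <1
  x=-2.636: |R|=0.21693 <1
  x=-2.301: |R|=0.11089 <1
  x=-4.096: |R|=1.37792 >1
  x=-3.923: |R|=1.18098 >1
Stable set (-3.7500, 0).

z* = -3.7500.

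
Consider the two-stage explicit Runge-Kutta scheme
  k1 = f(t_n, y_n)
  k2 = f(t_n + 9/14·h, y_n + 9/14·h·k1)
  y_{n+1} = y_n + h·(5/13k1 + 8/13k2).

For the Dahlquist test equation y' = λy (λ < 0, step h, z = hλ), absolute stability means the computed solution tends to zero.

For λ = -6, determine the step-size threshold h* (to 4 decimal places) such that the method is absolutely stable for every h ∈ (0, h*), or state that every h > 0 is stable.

Test eqn y'=λy, z=hλ:
  k1=λy_n ⇒ h·k1=z·y_n;  k2=λ(1+9/14z)y_n ⇒ h·k2=z(1+9/14z)y_n
  y_{n+1}/y_n = 1 + 5/13z + 8/13z(1+9/14z) = 1 + z + 36/91z²
  R(z) = 1 + z + 36/91z².

Need |R(x)|<1, x<0.
x=-1.13: |R|=0.3751
R=1: x+36/91x²=0 ⇒ x=−91/36=-2.5278; min R=1−1/(4·36/91)=0.3681>−1
Confirm numerically:
  x=-2.308: |R|=0.79933 <1
  x=-2.163: |R|=0.68786 <1
  x=-1.915: |R|=0.53577 <1
  x=-1.263: |R|=0.36806 <1
  x=-2.946: |R|=1.48742 >1
  x=-2.877: |R|=1.39747 >1
Interval (-2.5278, 0).

(-2.5278,0); λ=-6 ⇒ h* = (91/36)/6 = 0.4213.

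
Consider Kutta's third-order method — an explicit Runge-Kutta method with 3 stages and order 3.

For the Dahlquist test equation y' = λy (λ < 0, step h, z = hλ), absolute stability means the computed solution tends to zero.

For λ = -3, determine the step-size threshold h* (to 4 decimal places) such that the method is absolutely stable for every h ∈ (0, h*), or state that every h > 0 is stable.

On y'=λy, z=hλ:
  order 3, 3-stage ⇒ R(z)=1+z+z^2/2+z^3/6
  (e.g. R(-1.76)=-0.11983, |R|=0.11983)

Need |R(x)|<1, x<0.
x=-1.76: |R|=0.1198
|R(-2.27)|=0.6431 |R(-1.37)|=0.1399 |R(-0.5)|=0.6042
Bisect:
  x_lo=-2.9206 |R|=1.8078  x_hi=-0.2295 |R|=0.7949
  mid=-1.57504 |R|=0.01412 →hi
  mid=-2.24783 |R|=0.61441 →hi
  mid=-2.58423 |R|=1.12146 →lo
  mid=-2.41603 |R|=0.84791 →hi
  mid=-2.50013 |R|=0.97938 →hi
  mid=-2.54218 |R|=1.04905 →lo
  mid=-2.52115 |R|=1.01388 →lo
  mid=-2.51064 |R|=0.99655 →hi
  mid=-2.51590 |R|=1.00519 →lo
  ...
  [-2.51278,-2.51261] ⇒ x*=-2.5127
So |R|<1 on (-2.5127, 0).

(-2.5127,0); λ=-3 ⇒ h* = 0.8376.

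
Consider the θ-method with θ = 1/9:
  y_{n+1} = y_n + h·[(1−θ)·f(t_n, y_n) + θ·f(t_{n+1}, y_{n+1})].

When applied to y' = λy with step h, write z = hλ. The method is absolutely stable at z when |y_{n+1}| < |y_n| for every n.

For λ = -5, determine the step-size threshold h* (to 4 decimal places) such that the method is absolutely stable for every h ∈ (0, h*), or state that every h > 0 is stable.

(-2.5714,0); λ=-5 ⇒ h* = (18/7)/5 = 0.5143.

On y'=λy, z=hλ:
  y_{n+1} = y_n + z·[8/9·y_n + 1/9·y_{n+1}] ⇒ (1 − 1/9z)y_{n+1} = (1 + 8/9z)y_n
  R(z) = (1 + 8/9z)/(1 − 1/9z).

Boundary: |R(x)|=1, x<0.
x=-1.25: |R|=0.0976
R=−1: 1+8/9x = −1+1/9x ⇒ -7/9x=2 ⇒ x=2/(-7/9)=-2.5714
Confirm numerically:
  x=-1.669: |R|=0.40791 <1
  x=-1.529: |R|=0.30696 <1
  x=-1.247: |R|=0.09525 <1
  x=-3.072: |R|=1.29026 >1
  x=-2.979: |R|=1.23817 >1
  x=-2.601: |R|=1.01784 >1
So |R|<1 on (-2.5714, 0).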